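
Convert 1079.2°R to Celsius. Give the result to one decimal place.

In Celsius: (1079.2 - 491.67) × 5/9 = 326.4056°C.

326.4°C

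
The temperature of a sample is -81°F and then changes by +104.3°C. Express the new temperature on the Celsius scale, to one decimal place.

Initial temperature in Celsius: (-81 - 32) × 5/9 = -62.7778°C.
Final Celsius temperature: -62.7778 + 104.3000 = 41.5222°C.

41.5°C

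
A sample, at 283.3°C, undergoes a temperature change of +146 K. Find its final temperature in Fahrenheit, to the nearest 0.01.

The 146 K change is an interval; Kelvin and Celsius degrees are the same size, so ΔC = +146°C.
Final Celsius temperature: 283.3000 + 146.0000 = 429.3000°C.
In Fahrenheit: 429.3000 × 1.8 + 32 = 804.74°F.

804.74°F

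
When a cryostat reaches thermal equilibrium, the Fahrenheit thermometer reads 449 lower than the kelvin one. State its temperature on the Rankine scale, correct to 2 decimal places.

24.01°R

Let x be the kelvin reading; then the Fahrenheit reading is 1.8·x - 459.67.
(1.8·x - 459.67) - x = -449  ⇒  (0.8)·x = 10.67  ⇒  x = 13.3375 K.
In Celsius: 13.3375 - 273.15 = -259.8125°C.
In Rankine: -259.8125 × 1.8 + 491.67 = 24.01°R.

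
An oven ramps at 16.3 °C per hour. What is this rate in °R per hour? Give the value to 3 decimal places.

The quantity depends on a temperature interval, so only the ratio of degree sizes applies; the offset between the scales is irrelevant.
A change of 1°C is a change of 1.8°R, so 16.3 × 1.8 = 29.340.

29.340 °R/hour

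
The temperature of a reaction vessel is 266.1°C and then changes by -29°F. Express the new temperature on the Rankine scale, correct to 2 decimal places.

The 29°F change is an interval, so only the factor 5/9 applies: -29 × 5/9 = -16.1111°C.
Final Celsius temperature: 266.1000 - 16.1111 = 249.9889°C.
In Rankine: 249.9889 × 1.8 + 491.67 = 941.65°R.

941.65°R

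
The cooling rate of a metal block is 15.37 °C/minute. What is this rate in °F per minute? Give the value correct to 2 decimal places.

Since only a temperature interval is involved, the additive offset between the scales drops out.
A change of 1°C is a change of 1.8°F, so 15.37 × 1.8 = 27.67.

27.67 °F/minute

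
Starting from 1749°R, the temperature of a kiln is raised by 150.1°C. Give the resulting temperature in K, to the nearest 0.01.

Initial temperature in Celsius: (1749 - 491.67) × 5/9 = 698.5167°C.
Final Celsius temperature: 698.5167 + 150.1000 = 848.6167°C.
In kelvin: 848.6167 + 273.15 = 1121.77 K.

1121.77 K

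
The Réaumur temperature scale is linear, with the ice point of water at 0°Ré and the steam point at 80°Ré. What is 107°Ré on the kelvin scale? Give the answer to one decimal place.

Linear interpolation between the fixed points: C = (107 - 0) × 100 / (80 - 0) = 133.7500°C.
Then 133.7500 + 273.15 = 406.9 K.

406.9 K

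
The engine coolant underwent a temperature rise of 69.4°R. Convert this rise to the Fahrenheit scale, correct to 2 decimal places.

69.40°F

Rankine and Fahrenheit degrees are the same size, so the interval is unchanged: 69.40.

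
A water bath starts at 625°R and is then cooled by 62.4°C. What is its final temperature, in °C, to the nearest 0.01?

Initial temperature in Celsius: (625 - 491.67) × 5/9 = 74.0722°C.
Final Celsius temperature: 74.0722 - 62.4000 = 11.6722°C.

11.67°C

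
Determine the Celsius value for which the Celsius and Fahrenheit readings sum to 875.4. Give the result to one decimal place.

301.2°C

Let C be the Celsius reading. The Fahrenheit reading is F = 1.8·C + 32.
Require C + F = 875.4: (2.8)·C + 32 = 875.4.
C = (875.4 - 32) / (2.8) = 301.2.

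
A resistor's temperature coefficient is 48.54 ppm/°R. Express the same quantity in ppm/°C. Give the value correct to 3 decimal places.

87.372 ppm/°C

Since only a temperature interval is involved, the additive offset between the scales drops out.
A change of 1°C is a change of 1.8°R, so per °C the value is 48.54 × 1.8 = 87.372.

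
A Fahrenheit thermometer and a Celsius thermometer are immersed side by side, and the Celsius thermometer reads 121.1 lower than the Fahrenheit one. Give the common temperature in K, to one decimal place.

Let x be the Fahrenheit reading; then the Celsius reading is 5/9·x - 17.7778.
(5/9·x - 17.7778) - x = -121.1  ⇒  (-4/9)·x = -103.322  ⇒  x = 232.4750°F.
In Celsius: (232.475 - 32) × 5/9 = 111.3750°C.
In kelvin: 111.3750 + 273.15 = 384.5 K.

384.5 K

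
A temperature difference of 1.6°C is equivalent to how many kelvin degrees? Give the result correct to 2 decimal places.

1.60 K

Celsius and kelvin degrees are the same size, so the interval is unchanged: 1.60.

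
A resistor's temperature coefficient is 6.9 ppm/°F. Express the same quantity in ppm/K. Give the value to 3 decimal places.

12.420 ppm/K

Since only a temperature interval is involved, the additive offset between the scales drops out.
A change of 1 K is a change of 1.8°F, so per K the value is 6.9 × 1.8 = 12.420.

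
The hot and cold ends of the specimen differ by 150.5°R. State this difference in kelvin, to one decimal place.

83.6 K

An interval of 1°R corresponds to 5/9 K.
150.5 × 5/9 = 83.6.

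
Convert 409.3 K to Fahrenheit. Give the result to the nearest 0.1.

277.1°F

In Celsius: 409.3 - 273.15 = 136.1500°C.
In Fahrenheit: 136.1500 × 1.8 + 32 = 277.1°F.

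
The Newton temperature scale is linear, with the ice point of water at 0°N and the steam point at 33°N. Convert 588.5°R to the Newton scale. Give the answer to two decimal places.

17.75°N

First in Celsius: (588.5 - 491.67) × 5/9 = 53.7944°C.
Linearly onto the Newton scale: 0 + (53.7944 / 100) × (33 - 0) = 17.75°N.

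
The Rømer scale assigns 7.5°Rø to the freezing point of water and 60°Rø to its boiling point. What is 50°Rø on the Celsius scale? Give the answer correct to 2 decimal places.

Linear interpolation between the fixed points: C = (50 - 7.5) × 100 / (60 - 7.5) = 80.9524°C.

80.95°C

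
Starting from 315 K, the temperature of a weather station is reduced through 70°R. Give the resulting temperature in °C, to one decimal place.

3.0°C

Initial temperature in Celsius: 315 - 273.15 = 41.8500°C.
The 70°R change is an interval, so only the factor 5/9 applies: -70 × 5/9 = -38.8889°C.
Final Celsius temperature: 41.8500 - 38.8889 = 2.9611°C.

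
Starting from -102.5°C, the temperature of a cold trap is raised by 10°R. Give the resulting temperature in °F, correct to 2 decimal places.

-142.50°F

The 10°R change is an interval, so only the factor 5/9 applies: +10 × 5/9 = +5.5556°C.
Final Celsius temperature: -102.5000 + 5.5556 = -96.9444°C.
In Fahrenheit: -96.9444 × 1.8 + 32 = -142.50°F.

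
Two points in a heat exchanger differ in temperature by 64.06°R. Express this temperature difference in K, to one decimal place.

35.6 K

An interval of 1°R corresponds to 5/9 K.
64.06 × 5/9 = 35.6.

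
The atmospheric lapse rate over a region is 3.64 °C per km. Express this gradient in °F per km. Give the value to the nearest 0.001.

Since only a temperature interval is involved, the additive offset between the scales drops out.
A change of 1°C is a change of 1.8°F, so 3.64 × 1.8 = 6.552.

6.552 °F/km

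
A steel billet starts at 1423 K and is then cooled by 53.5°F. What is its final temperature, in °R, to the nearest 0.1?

Initial temperature in Celsius: 1423 - 273.15 = 1149.8500°C.
The 53.5°F change is an interval, so only the factor 5/9 applies: -53.5 × 5/9 = -29.7222°C.
Final Celsius temperature: 1149.8500 - 29.7222 = 1120.1278°C.
In Rankine: 1120.1278 × 1.8 + 491.67 = 2507.9°R.

2507.9°R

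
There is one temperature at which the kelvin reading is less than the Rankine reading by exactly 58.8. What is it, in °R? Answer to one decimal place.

132.3°R

Let R be the Rankine reading. The kelvin reading is K = 5/9·R.
Require K - R = -58.8: (-4/9)·R = -58.8.
R = (-58.8) / (-4/9) = 132.3.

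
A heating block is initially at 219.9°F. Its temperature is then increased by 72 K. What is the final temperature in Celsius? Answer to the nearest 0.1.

Initial temperature in Celsius: (219.9 - 32) × 5/9 = 104.3889°C.
The 72 K change is an interval; Kelvin and Celsius degrees are the same size, so ΔC = +72°C.
Final Celsius temperature: 104.3889 + 72.0000 = 176.3889°C.

176.4°C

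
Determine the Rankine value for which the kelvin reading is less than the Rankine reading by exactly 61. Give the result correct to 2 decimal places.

137.25°R

Let R be the Rankine reading. The kelvin reading is K = 5/9·R.
Require K - R = -61: (-4/9)·R = -61.
R = (-61) / (-4/9) = 137.25.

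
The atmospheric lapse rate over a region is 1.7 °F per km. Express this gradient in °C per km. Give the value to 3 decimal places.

Since only a temperature interval is involved, the additive offset between the scales drops out.
A change of 1°F is a change of 5/9°C, so 1.7 × 5/9 = 0.944.

0.944 °C/km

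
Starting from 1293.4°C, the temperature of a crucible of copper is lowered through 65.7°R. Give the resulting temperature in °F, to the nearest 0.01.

The 65.7°R change is an interval, so only the factor 5/9 applies: -65.7 × 5/9 = -36.5000°C.
Final Celsius temperature: 1293.4000 - 36.5000 = 1256.9000°C.
In Fahrenheit: 1256.9000 × 1.8 + 32 = 2294.42°F.

2294.42°F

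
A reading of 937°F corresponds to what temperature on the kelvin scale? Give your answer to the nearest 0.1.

775.9 K

In Celsius: (937 - 32) × 5/9 = 502.7778°C.
In kelvin: 502.7778 + 273.15 = 775.9 K.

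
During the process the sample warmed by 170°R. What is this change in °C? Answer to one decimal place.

94.4°C

An interval of 1°R corresponds to 5/9°C.
170 × 5/9 = 94.4.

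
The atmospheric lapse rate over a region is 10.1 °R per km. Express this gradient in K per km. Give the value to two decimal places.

The quantity depends on a temperature interval, so only the ratio of degree sizes applies; the offset between the scales is irrelevant.
A change of 1°R is a change of 5/9 K, so 10.1 × 5/9 = 5.61.

5.61 K/km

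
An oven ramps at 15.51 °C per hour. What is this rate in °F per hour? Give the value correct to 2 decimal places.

The quantity depends on a temperature interval, so only the ratio of degree sizes applies; the offset between the scales is irrelevant.
A change of 1°C is a change of 1.8°F, so 15.51 × 1.8 = 27.92.

27.92 °F/hour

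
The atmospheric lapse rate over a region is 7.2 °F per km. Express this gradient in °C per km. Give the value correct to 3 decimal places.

Since only a temperature interval is involved, the additive offset between the scales drops out.
A change of 1°F is a change of 5/9°C, so 7.2 × 5/9 = 4.000.

4.000 °C/km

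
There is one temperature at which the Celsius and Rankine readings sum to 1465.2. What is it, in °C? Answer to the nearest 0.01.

Let C be the Celsius reading. The Rankine reading is R = 1.8·C + 491.67.
Require C + R = 1465.2: (2.8)·C + 491.67 = 1465.2.
C = (1465.2 - 491.67) / (2.8) = 347.69.

347.69°C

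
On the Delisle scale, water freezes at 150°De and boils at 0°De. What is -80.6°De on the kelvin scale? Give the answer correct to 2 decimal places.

Linear interpolation between the fixed points: C = (-80.6 - 150) × 100 / (0 - 150) = 153.7333°C.
Then 153.7333 + 273.15 = 426.88 K.

426.88 K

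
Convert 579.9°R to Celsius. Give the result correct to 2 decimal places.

In Celsius: (579.9 - 491.67) × 5/9 = 49.0167°C.

49.02°C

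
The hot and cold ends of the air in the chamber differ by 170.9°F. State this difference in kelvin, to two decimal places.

94.94 K

For a temperature interval the offset drops out; only the factor 5/9 applies.
170.9 × 5/9 = 94.94.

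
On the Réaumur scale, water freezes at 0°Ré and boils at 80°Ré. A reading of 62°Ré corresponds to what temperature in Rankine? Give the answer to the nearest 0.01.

Linear interpolation between the fixed points: C = (62 - 0) × 100 / (80 - 0) = 77.5000°C.
Then 77.5000 × 1.8 + 491.67 = 631.17°R.

631.17°R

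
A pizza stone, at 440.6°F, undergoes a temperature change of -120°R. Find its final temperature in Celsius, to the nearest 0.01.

Initial temperature in Celsius: (440.6 - 32) × 5/9 = 227.0000°C.
The 120°R change is an interval, so only the factor 5/9 applies: -120 × 5/9 = -66.6667°C.
Final Celsius temperature: 227.0000 - 66.6667 = 160.3333°C.

160.33°C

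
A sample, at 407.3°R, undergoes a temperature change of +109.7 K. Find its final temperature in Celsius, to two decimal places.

62.83°C

Initial temperature in Celsius: (407.3 - 491.67) × 5/9 = -46.8722°C.
The 109.7 K change is an interval; Kelvin and Celsius degrees are the same size, so ΔC = +109.7°C.
Final Celsius temperature: -46.8722 + 109.7000 = 62.8278°C.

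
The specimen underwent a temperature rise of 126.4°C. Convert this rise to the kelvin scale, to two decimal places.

Celsius and kelvin degrees are the same size, so the interval is unchanged: 126.40.

126.40 K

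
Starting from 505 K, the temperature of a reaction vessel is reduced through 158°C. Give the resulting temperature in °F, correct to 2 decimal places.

164.93°F

Initial temperature in Celsius: 505 - 273.15 = 231.8500°C.
Final Celsius temperature: 231.8500 - 158.0000 = 73.8500°C.
In Fahrenheit: 73.8500 × 1.8 + 32 = 164.93°F.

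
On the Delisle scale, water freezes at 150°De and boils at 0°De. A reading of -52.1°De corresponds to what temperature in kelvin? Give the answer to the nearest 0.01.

407.88 K

Linear interpolation between the fixed points: C = (-52.1 - 150) × 100 / (0 - 150) = 134.7333°C.
Then 134.7333 + 273.15 = 407.88 K.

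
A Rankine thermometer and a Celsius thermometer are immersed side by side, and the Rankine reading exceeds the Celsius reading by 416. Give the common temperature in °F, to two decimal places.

Let x be the Rankine reading; then the Celsius reading is 5/9·x - 273.15.
(5/9·x - 273.15) - x = -416  ⇒  (-4/9)·x = -142.85  ⇒  x = 321.4125°R.
In Celsius: (321.4125 - 491.67) × 5/9 = -94.5875°C.
In Fahrenheit: -94.5875 × 1.8 + 32 = -138.26°F.

-138.26°F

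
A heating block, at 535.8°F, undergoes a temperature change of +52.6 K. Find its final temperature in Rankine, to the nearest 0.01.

1090.15°R

Initial temperature in Celsius: (535.8 - 32) × 5/9 = 279.8889°C.
The 52.6 K change is an interval; Kelvin and Celsius degrees are the same size, so ΔC = +52.6°C.
Final Celsius temperature: 279.8889 + 52.6000 = 332.4889°C.
In Rankine: 332.4889 × 1.8 + 491.67 = 1090.15°R.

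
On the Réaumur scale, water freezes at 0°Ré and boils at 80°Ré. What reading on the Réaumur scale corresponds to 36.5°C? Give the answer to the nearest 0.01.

Linearly onto the Réaumur scale: 0 + (36.5000 / 100) × (80 - 0) = 29.20°Ré.

29.20°Ré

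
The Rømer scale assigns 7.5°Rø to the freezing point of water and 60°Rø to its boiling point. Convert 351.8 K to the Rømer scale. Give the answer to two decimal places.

First in Celsius: 351.8 - 273.15 = 78.6500°C.
Linearly onto the Rømer scale: 7.5 + (78.6500 / 100) × (60 - 7.5) = 48.79°Rø.

48.79°Rø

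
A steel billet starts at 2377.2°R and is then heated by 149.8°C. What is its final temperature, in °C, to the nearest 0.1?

Initial temperature in Celsius: (2377.2 - 491.67) × 5/9 = 1047.5167°C.
Final Celsius temperature: 1047.5167 + 149.8000 = 1197.3167°C.

1197.3°C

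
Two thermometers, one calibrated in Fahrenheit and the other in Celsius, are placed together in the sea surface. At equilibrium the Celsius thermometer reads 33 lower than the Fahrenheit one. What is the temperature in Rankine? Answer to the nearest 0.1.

Let x be the Fahrenheit reading; then the Celsius reading is 5/9·x - 17.7778.
(5/9·x - 17.7778) - x = -33  ⇒  (-4/9)·x = -15.2222  ⇒  x = 34.2500°F.
In Celsius: (34.25 - 32) × 5/9 = 1.2500°C.
In Rankine: 1.2500 × 1.8 + 491.67 = 493.9°R.

493.9°R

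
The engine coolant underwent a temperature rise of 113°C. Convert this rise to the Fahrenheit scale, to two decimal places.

203.40°F

For a temperature interval the offset drops out; only the factor 1.8 applies.
113 × 1.8 = 203.40.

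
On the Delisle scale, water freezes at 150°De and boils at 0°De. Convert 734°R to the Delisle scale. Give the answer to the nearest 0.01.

First in Celsius: (734 - 491.67) × 5/9 = 134.6278°C.
Linearly onto the Delisle scale: 150 + (134.6278 / 100) × (0 - 150) = -51.94°De.

-51.94°De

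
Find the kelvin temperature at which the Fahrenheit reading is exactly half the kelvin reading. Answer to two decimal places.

353.59 K

Let K be the kelvin reading. The Fahrenheit reading is F = 1.8·K - 459.67.
Require F = 0.5·K: 1.8·K - 459.67 = 0.5·K.
(1.3)·K = 459.67  ⇒  K = 353.59.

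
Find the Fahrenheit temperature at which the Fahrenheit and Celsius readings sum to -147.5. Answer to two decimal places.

Let F be the Fahrenheit reading. The Celsius reading is C = 5/9·F - 17.7778.
Require F + C = -147.5: (14/9)·F - 17.7778 = -147.5.
F = (-147.5 + 17.7778) / (14/9) = -83.39.

-83.39°F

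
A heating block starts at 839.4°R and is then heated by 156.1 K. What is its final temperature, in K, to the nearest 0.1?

622.4 K

Initial temperature in Celsius: (839.4 - 491.67) × 5/9 = 193.1833°C.
The 156.1 K change is an interval; Kelvin and Celsius degrees are the same size, so ΔC = +156.1°C.
Final Celsius temperature: 193.1833 + 156.1000 = 349.2833°C.
In kelvin: 349.2833 + 273.15 = 622.4 K.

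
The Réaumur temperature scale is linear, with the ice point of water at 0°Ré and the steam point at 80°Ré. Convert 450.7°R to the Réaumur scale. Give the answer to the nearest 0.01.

-18.21°Ré

First in Celsius: (450.7 - 491.67) × 5/9 = -22.7611°C.
Linearly onto the Réaumur scale: 0 + (-22.7611 / 100) × (80 - 0) = -18.21°Ré.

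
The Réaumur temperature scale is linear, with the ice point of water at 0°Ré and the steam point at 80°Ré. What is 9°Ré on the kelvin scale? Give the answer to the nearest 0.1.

Linear interpolation between the fixed points: C = (9 - 0) × 100 / (80 - 0) = 11.2500°C.
Then 11.2500 + 273.15 = 284.4 K.

284.4 K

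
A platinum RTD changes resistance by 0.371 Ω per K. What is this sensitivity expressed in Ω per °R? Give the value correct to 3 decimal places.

0.206 Ω per °R

Since only a temperature interval is involved, the additive offset between the scales drops out.
A change of 1°R is a change of 5/9 K, so per °R the value is 0.371 × 5/9 = 0.206.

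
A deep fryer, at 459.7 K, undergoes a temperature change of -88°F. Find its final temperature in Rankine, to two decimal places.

Initial temperature in Celsius: 459.7 - 273.15 = 186.5500°C.
The 88°F change is an interval, so only the factor 5/9 applies: -88 × 5/9 = -48.8889°C.
Final Celsius temperature: 186.5500 - 48.8889 = 137.6611°C.
In Rankine: 137.6611 × 1.8 + 491.67 = 739.46°R.

739.46°R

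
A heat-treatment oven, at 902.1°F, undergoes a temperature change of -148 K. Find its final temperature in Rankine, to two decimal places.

1095.37°R

Initial temperature in Celsius: (902.1 - 32) × 5/9 = 483.3889°C.
The 148 K change is an interval; Kelvin and Celsius degrees are the same size, so ΔC = -148°C.
Final Celsius temperature: 483.3889 - 148.0000 = 335.3889°C.
In Rankine: 335.3889 × 1.8 + 491.67 = 1095.37°R.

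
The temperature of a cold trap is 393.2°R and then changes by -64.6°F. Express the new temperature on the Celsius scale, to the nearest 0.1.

Initial temperature in Celsius: (393.2 - 491.67) × 5/9 = -54.7056°C.
The 64.6°F change is an interval, so only the factor 5/9 applies: -64.6 × 5/9 = -35.8889°C.
Final Celsius temperature: -54.7056 - 35.8889 = -90.5944°C.

-90.6°C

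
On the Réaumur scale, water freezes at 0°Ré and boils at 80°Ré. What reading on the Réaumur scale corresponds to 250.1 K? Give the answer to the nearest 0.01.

-18.44°Ré

First in Celsius: 250.1 - 273.15 = -23.0500°C.
Linearly onto the Réaumur scale: 0 + (-23.0500 / 100) × (80 - 0) = -18.44°Ré.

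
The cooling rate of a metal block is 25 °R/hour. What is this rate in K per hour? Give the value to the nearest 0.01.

13.89 K/hour

Since only a temperature interval is involved, the additive offset between the scales drops out.
A change of 1°R is a change of 5/9 K, so 25 × 5/9 = 13.89.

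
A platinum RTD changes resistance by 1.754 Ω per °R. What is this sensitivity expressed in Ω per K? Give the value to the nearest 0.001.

3.157 Ω per K

The quantity depends on a temperature interval, so only the ratio of degree sizes applies; the offset between the scales is irrelevant.
A change of 1 K is a change of 1.8°R, so per K the value is 1.754 × 1.8 = 3.157.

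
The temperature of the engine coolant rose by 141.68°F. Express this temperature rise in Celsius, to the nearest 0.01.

78.71°C

Only the scale ratio 5/9 matters for a change in temperature.
141.68 × 5/9 = 78.71.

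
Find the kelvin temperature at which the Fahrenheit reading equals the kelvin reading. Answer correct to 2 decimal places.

574.59 K

Let K be the kelvin reading. The Fahrenheit reading is F = 1.8·K - 459.67.
Set F = K: 1.8·K - 459.67 = K.
(0.8)·K = 459.67  ⇒  K = 574.59.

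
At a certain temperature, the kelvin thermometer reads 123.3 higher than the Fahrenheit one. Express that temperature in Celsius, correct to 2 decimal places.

147.31°C

Let x be the Fahrenheit reading; then the kelvin reading is 5/9·x + 255.372.
(5/9·x + 255.372) - x = 123.3  ⇒  (-4/9)·x = -132.072  ⇒  x = 297.1625°F.
In Celsius: (297.1625 - 32) × 5/9 = 147.31°C.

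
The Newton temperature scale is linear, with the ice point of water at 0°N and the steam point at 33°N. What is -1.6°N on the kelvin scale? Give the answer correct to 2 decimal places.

Linear interpolation between the fixed points: C = (-1.6 - 0) × 100 / (33 - 0) = -4.8485°C.
Then -4.8485 + 273.15 = 268.30 K.

268.30 K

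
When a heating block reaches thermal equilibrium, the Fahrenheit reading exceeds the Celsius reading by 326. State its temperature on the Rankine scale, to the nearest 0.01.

1153.17°R

Let x be the Celsius reading; then the Fahrenheit reading is 1.8·x + 32.
(1.8·x + 32) - x = 326  ⇒  (0.8)·x = 294  ⇒  x = 367.5000°C.
In Rankine: 367.5000 × 1.8 + 491.67 = 1153.17°R.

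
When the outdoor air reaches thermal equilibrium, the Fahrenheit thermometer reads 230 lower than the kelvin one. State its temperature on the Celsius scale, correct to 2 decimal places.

Let x be the kelvin reading; then the Fahrenheit reading is 1.8·x - 459.67.
(1.8·x - 459.67) - x = -230  ⇒  (0.8)·x = 229.67  ⇒  x = 287.0875 K.
In Celsius: 287.0875 - 273.15 = 13.94°C.

13.94°C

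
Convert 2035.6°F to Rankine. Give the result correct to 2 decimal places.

2495.27°R

In Celsius: (2035.6 - 32) × 5/9 = 1113.1111°C.
In Rankine: 1113.1111 × 1.8 + 491.67 = 2495.27°R.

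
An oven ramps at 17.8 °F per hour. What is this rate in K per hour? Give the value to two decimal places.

9.89 K/hour

Since only a temperature interval is involved, the additive offset between the scales drops out.
A change of 1°F is a change of 5/9 K, so 17.8 × 5/9 = 9.89.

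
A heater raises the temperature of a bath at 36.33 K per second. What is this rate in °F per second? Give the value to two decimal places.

65.39 °F/second

The quantity depends on a temperature interval, so only the ratio of degree sizes applies; the offset between the scales is irrelevant.
A change of 1 K is a change of 1.8°F, so 36.33 × 1.8 = 65.39.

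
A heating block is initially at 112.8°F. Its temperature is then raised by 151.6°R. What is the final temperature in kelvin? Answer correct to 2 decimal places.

402.26 K

Initial temperature in Celsius: (112.8 - 32) × 5/9 = 44.8889°C.
The 151.6°R change is an interval, so only the factor 5/9 applies: +151.6 × 5/9 = +84.2222°C.
Final Celsius temperature: 44.8889 + 84.2222 = 129.1111°C.
In kelvin: 129.1111 + 273.15 = 402.26 K.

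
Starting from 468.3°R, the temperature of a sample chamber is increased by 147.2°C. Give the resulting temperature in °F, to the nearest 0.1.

273.6°F

Initial temperature in Celsius: (468.3 - 491.67) × 5/9 = -12.9833°C.
Final Celsius temperature: -12.9833 + 147.2000 = 134.2167°C.
In Fahrenheit: 134.2167 × 1.8 + 32 = 273.6°F.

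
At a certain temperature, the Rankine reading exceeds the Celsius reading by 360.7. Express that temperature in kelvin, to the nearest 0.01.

Let x be the Rankine reading; then the Celsius reading is 5/9·x - 273.15.
(5/9·x - 273.15) - x = -360.7  ⇒  (-4/9)·x = -87.55  ⇒  x = 196.9875°R.
In Celsius: (196.9875 - 491.67) × 5/9 = -163.7125°C.
In kelvin: -163.7125 + 273.15 = 109.44 K.

109.44 K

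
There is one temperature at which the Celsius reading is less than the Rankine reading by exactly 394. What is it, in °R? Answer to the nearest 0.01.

Let R be the Rankine reading. The Celsius reading is C = 5/9·R - 273.15.
Require C - R = -394: (-4/9)·R - 273.15 = -394.
R = (-394 + 273.15) / (-4/9) = 271.91.

271.91°R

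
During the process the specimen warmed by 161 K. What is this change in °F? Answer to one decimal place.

289.8°F

An interval of 1 K corresponds to 1.8°F.
161 × 1.8 = 289.8.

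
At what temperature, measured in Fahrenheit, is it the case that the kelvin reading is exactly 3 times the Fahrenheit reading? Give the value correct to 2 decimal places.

Let F be the Fahrenheit reading. The kelvin reading is K = 5/9·F + 255.372.
Require K = 3·F: 5/9·F + 255.372 = 3·F.
(-22/9)·F = -255.372  ⇒  F = 104.47.

104.47°F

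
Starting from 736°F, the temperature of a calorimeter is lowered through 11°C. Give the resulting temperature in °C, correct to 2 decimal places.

380.11°C

Initial temperature in Celsius: (736 - 32) × 5/9 = 391.1111°C.
Final Celsius temperature: 391.1111 - 11.0000 = 380.1111°C.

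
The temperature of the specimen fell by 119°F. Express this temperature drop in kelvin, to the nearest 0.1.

For a temperature interval the offset drops out; only the factor 5/9 applies.
119 × 5/9 = 66.1.

66.1 K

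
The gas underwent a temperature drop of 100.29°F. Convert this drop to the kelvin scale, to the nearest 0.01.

55.72 K

An interval of 1°F corresponds to 5/9 K.
100.29 × 5/9 = 55.72.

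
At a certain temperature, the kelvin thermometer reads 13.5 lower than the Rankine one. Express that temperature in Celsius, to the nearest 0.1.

-256.3°C

Let x be the Rankine reading; then the kelvin reading is 5/9·x.
(5/9·x) - x = -13.5  ⇒  (-4/9)·x = -13.5  ⇒  x = 30.3750°R.
In Celsius: (30.375 - 491.67) × 5/9 = -256.3°C.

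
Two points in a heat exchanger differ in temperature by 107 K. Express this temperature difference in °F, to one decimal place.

For a temperature interval the offset drops out; only the factor 1.8 applies.
107 × 1.8 = 192.6.

192.6°F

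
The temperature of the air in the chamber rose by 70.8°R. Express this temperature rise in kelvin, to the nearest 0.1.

39.3 K

An interval of 1°R corresponds to 5/9 K.
70.8 × 5/9 = 39.3.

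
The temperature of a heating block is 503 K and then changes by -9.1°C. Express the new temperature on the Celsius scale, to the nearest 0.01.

Initial temperature in Celsius: 503 - 273.15 = 229.8500°C.
Final Celsius temperature: 229.8500 - 9.1000 = 220.7500°C.

220.75°C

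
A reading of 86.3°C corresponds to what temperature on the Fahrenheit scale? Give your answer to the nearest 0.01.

In Fahrenheit: 86.3000 × 1.8 + 32 = 187.34°F.

187.34°F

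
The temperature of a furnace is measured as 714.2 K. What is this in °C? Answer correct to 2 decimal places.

In Celsius: 714.2 - 273.15 = 441.0500°C.

441.05°C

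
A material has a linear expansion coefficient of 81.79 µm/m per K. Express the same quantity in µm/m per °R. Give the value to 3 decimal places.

45.439 µm/m per °R

The quantity depends on a temperature interval, so only the ratio of degree sizes applies; the offset between the scales is irrelevant.
A change of 1°R is a change of 5/9 K, so per °R the value is 81.79 × 5/9 = 45.439.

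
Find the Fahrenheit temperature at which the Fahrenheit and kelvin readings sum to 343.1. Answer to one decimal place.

Let F be the Fahrenheit reading. The kelvin reading is K = 5/9·F + 255.372.
Require F + K = 343.1: (14/9)·F + 255.372 = 343.1.
F = (343.1 - 255.372) / (14/9) = 56.4.

56.4°F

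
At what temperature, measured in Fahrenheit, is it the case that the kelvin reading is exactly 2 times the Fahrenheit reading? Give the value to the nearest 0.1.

Let F be the Fahrenheit reading. The kelvin reading is K = 5/9·F + 255.372.
Require K = 2·F: 5/9·F + 255.372 = 2·F.
(-13/9)·F = -255.372  ⇒  F = 176.8.

176.8°F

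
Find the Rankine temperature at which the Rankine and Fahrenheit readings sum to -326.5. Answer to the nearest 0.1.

Let R be the Rankine reading. The Fahrenheit reading is F = 1·R - 459.67.
Require R + F = -326.5: (2)·R - 459.67 = -326.5.
R = (-326.5 + 459.67) / (2) = 66.6.

66.6°R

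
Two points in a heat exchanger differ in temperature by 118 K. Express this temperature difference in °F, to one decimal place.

For a temperature interval the offset drops out; only the factor 1.8 applies.
118 × 1.8 = 212.4.

212.4°F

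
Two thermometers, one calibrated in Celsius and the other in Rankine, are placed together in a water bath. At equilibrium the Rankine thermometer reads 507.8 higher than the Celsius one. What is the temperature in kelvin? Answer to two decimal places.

293.31 K

Let x be the Celsius reading; then the Rankine reading is 1.8·x + 491.67.
(1.8·x + 491.67) - x = 507.8  ⇒  (0.8)·x = 16.13  ⇒  x = 20.1625°C.
In kelvin: 20.1625 + 273.15 = 293.31 K.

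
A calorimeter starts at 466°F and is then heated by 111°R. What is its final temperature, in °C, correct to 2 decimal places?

Initial temperature in Celsius: (466 - 32) × 5/9 = 241.1111°C.
The 111°R change is an interval, so only the factor 5/9 applies: +111 × 5/9 = +61.6667°C.
Final Celsius temperature: 241.1111 + 61.6667 = 302.7778°C.

302.78°C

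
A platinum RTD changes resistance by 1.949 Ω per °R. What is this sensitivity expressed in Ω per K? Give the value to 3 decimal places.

The quantity depends on a temperature interval, so only the ratio of degree sizes applies; the offset between the scales is irrelevant.
A change of 1 K is a change of 1.8°R, so per K the value is 1.949 × 1.8 = 3.508.

3.508 Ω per K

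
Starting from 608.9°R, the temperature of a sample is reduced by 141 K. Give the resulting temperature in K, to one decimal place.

Initial temperature in Celsius: (608.9 - 491.67) × 5/9 = 65.1278°C.
The 141 K change is an interval; Kelvin and Celsius degrees are the same size, so ΔC = -141°C.
Final Celsius temperature: 65.1278 - 141.0000 = -75.8722°C.
In kelvin: -75.8722 + 273.15 = 197.3 K.

197.3 K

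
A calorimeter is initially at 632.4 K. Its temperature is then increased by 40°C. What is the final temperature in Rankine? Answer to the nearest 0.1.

Initial temperature in Celsius: 632.4 - 273.15 = 359.2500°C.
Final Celsius temperature: 359.2500 + 40.0000 = 399.2500°C.
In Rankine: 399.2500 × 1.8 + 491.67 = 1210.3°R.

1210.3°R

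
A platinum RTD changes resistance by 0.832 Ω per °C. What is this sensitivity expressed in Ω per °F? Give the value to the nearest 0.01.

Since only a temperature interval is involved, the additive offset between the scales drops out.
A change of 1°F is a change of 5/9°C, so per °F the value is 0.832 × 5/9 = 0.46.

0.46 Ω per °F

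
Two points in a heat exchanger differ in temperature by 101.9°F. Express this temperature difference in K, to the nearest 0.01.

56.61 K

For a temperature interval the offset drops out; only the factor 5/9 applies.
101.9 × 5/9 = 56.61.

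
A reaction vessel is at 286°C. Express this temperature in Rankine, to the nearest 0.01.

In Rankine: 286.0000 × 1.8 + 491.67 = 1006.47°R.

1006.47°R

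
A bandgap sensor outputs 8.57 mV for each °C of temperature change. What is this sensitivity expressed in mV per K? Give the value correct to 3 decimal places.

8.570 mV per K

The quantity depends on a temperature interval, so only the ratio of degree sizes applies; the offset between the scales is irrelevant.
A change of 1 K is a change of 1°C, so per K the value is 8.57 × 1 = 8.570.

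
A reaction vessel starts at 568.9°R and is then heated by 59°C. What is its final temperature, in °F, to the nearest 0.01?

Initial temperature in Celsius: (568.9 - 491.67) × 5/9 = 42.9056°C.
Final Celsius temperature: 42.9056 + 59.0000 = 101.9056°C.
In Fahrenheit: 101.9056 × 1.8 + 32 = 215.43°F.

215.43°F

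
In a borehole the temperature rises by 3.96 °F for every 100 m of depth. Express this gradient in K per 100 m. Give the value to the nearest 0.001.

The quantity depends on a temperature interval, so only the ratio of degree sizes applies; the offset between the scales is irrelevant.
A change of 1°F is a change of 5/9 K, so 3.96 × 5/9 = 2.200.

2.200 K/100 m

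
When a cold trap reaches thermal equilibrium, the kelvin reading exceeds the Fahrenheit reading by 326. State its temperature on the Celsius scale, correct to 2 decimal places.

Let x be the kelvin reading; then the Fahrenheit reading is 1.8·x - 459.67.
(1.8·x - 459.67) - x = -326  ⇒  (0.8)·x = 133.67  ⇒  x = 167.0875 K.
In Celsius: 167.0875 - 273.15 = -106.06°C.

-106.06°C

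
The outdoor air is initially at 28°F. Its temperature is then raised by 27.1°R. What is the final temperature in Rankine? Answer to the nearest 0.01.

Initial temperature in Celsius: (28 - 32) × 5/9 = -2.2222°C.
The 27.1°R change is an interval, so only the factor 5/9 applies: +27.1 × 5/9 = +15.0556°C.
Final Celsius temperature: -2.2222 + 15.0556 = 12.8333°C.
In Rankine: 12.8333 × 1.8 + 491.67 = 514.77°R.

514.77°R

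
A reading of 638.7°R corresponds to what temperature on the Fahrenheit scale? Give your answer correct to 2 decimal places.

In Celsius: (638.7 - 491.67) × 5/9 = 81.6833°C.
In Fahrenheit: 81.6833 × 1.8 + 32 = 179.03°F.

179.03°F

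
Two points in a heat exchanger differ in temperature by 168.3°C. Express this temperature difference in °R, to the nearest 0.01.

Only the scale ratio 1.8 matters for a change in temperature.
168.3 × 1.8 = 302.94.

302.94°R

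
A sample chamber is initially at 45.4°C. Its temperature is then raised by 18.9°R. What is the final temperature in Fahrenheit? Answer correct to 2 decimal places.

The 18.9°R change is an interval, so only the factor 5/9 applies: +18.9 × 5/9 = +10.5000°C.
Final Celsius temperature: 45.4000 + 10.5000 = 55.9000°C.
In Fahrenheit: 55.9000 × 1.8 + 32 = 132.62°F.

132.62°F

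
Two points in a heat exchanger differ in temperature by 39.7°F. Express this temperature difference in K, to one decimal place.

Only the scale ratio 5/9 matters for a change in temperature.
39.7 × 5/9 = 22.1.

22.1 K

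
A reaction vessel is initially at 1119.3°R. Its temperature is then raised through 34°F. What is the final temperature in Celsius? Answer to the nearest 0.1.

Initial temperature in Celsius: (1119.3 - 491.67) × 5/9 = 348.6833°C.
The 34°F change is an interval, so only the factor 5/9 applies: +34 × 5/9 = +18.8889°C.
Final Celsius temperature: 348.6833 + 18.8889 = 367.5722°C.

367.6°C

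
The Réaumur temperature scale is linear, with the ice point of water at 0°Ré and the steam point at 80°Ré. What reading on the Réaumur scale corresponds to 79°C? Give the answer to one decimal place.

Linearly onto the Réaumur scale: 0 + (79.0000 / 100) × (80 - 0) = 63.2°Ré.

63.2°Ré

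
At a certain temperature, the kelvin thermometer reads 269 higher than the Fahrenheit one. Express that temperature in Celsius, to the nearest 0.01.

Let x be the Fahrenheit reading; then the kelvin reading is 5/9·x + 255.372.
(5/9·x + 255.372) - x = 269  ⇒  (-4/9)·x = 13.6278  ⇒  x = -30.6625°F.
In Celsius: (-30.6625 - 32) × 5/9 = -34.81°C.

-34.81°C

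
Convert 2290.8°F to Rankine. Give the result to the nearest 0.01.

2750.47°R

In Celsius: (2290.8 - 32) × 5/9 = 1254.8889°C.
In Rankine: 1254.8889 × 1.8 + 491.67 = 2750.47°R.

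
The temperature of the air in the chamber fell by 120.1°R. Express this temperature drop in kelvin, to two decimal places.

An interval of 1°R corresponds to 5/9 K.
120.1 × 5/9 = 66.72.

66.72 K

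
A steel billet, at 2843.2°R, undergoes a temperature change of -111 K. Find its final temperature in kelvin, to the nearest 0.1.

Initial temperature in Celsius: (2843.2 - 491.67) × 5/9 = 1306.4056°C.
The 111 K change is an interval; Kelvin and Celsius degrees are the same size, so ΔC = -111°C.
Final Celsius temperature: 1306.4056 - 111.0000 = 1195.4056°C.
In kelvin: 1195.4056 + 273.15 = 1468.6 K.

1468.6 K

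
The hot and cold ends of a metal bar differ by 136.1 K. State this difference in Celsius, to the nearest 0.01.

136.10°C

Kelvin and Celsius degrees are the same size, so the interval is unchanged: 136.10.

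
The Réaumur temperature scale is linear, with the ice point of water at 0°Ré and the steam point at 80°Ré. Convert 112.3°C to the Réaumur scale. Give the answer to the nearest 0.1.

89.8°Ré

Linearly onto the Réaumur scale: 0 + (112.3000 / 100) × (80 - 0) = 89.8°Ré.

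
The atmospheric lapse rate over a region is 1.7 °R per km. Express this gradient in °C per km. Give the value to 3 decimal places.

The quantity depends on a temperature interval, so only the ratio of degree sizes applies; the offset between the scales is irrelevant.
A change of 1°R is a change of 5/9°C, so 1.7 × 5/9 = 0.944.

0.944 °C/km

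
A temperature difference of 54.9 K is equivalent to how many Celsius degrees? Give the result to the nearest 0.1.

54.9°C

Kelvin and Celsius degrees are the same size, so the interval is unchanged: 54.9.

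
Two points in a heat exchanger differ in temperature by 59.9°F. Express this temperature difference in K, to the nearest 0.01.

An interval of 1°F corresponds to 5/9 K.
59.9 × 5/9 = 33.28.

33.28 K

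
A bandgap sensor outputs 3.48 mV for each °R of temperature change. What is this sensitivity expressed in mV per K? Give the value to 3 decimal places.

6.264 mV per K

The quantity depends on a temperature interval, so only the ratio of degree sizes applies; the offset between the scales is irrelevant.
A change of 1 K is a change of 1.8°R, so per K the value is 3.48 × 1.8 = 6.264.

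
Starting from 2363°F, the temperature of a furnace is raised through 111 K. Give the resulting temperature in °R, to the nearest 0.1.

3022.5°R

Initial temperature in Celsius: (2363 - 32) × 5/9 = 1295.0000°C.
The 111 K change is an interval; Kelvin and Celsius degrees are the same size, so ΔC = +111°C.
Final Celsius temperature: 1295.0000 + 111.0000 = 1406.0000°C.
In Rankine: 1406.0000 × 1.8 + 491.67 = 3022.5°R.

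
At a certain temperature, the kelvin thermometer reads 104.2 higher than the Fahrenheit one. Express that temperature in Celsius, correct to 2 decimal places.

171.19°C

Let x be the Fahrenheit reading; then the kelvin reading is 5/9·x + 255.372.
(5/9·x + 255.372) - x = 104.2  ⇒  (-4/9)·x = -151.172  ⇒  x = 340.1375°F.
In Celsius: (340.1375 - 32) × 5/9 = 171.19°C.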